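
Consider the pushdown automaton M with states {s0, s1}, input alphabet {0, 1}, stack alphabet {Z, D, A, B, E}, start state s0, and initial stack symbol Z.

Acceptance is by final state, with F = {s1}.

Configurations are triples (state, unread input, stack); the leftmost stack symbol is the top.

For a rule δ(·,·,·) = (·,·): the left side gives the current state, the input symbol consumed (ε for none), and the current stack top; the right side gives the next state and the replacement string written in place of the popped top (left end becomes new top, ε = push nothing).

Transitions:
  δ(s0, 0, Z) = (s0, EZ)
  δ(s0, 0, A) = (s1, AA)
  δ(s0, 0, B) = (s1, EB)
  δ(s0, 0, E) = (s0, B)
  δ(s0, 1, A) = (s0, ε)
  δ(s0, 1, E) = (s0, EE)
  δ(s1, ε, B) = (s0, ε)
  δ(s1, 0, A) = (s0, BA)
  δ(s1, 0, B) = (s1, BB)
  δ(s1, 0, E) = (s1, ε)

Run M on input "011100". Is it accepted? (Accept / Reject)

Accept

One accepting computation: (s0, 011100, Z) ⊢ (s0, 11100, EZ) ⊢ (s0, 1100, EEZ) ⊢ (s0, 100, EEEZ) ⊢ (s0, 00, EEEEZ) ⊢ (s0, 0, BEEEZ) ⊢ (s1, ε, EBEEEZ)
All input consumed and state s1 ∈ F.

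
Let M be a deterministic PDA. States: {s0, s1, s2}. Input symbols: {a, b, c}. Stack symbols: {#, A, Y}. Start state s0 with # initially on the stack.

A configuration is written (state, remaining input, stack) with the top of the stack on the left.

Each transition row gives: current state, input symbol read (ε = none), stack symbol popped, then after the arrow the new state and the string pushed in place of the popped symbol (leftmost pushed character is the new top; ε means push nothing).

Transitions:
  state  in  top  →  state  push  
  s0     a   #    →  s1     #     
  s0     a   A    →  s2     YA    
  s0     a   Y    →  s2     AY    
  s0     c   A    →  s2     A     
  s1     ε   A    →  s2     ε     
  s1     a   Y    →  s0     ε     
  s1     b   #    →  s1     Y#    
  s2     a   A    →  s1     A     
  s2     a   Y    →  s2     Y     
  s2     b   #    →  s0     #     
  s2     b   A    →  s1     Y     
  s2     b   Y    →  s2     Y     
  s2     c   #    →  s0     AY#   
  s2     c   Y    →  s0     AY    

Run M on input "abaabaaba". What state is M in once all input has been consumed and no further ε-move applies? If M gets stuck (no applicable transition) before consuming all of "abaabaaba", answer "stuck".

s0

(s0, abaabaaba, #)
  read a, top #: go to s1, push # → (s1, baabaaba, #)
  read b, top #: go to s1, push Y# → (s1, aabaaba, Y#)
  read a, top Y: go to s0, push ε → (s0, abaaba, #)
  read a, top #: go to s1, push # → (s1, baaba, #)
  read b, top #: go to s1, push Y# → (s1, aaba, Y#)
  read a, top Y: go to s0, push ε → (s0, aba, #)
  read a, top #: go to s1, push # → (s1, ba, #)
  read b, top #: go to s1, push Y# → (s1, a, Y#)
  read a, top Y: go to s0, push ε → (s0, ε, #)
All input consumed; M is in state s0.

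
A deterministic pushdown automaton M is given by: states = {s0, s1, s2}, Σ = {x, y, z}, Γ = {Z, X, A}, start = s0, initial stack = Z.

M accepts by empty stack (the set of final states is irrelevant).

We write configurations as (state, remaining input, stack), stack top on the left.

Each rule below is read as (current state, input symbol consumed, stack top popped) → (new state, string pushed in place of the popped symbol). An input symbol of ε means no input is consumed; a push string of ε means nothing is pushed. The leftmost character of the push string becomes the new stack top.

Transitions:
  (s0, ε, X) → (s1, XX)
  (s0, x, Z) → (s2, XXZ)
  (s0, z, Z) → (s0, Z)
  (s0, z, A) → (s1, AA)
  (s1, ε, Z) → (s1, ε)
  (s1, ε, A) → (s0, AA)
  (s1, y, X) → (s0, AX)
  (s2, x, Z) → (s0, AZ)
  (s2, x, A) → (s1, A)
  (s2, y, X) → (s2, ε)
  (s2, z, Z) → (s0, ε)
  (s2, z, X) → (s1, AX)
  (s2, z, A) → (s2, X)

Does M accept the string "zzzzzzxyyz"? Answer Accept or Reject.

(s0, zzzzzzxyyz, Z)
  read z, top Z: go to s0, push Z → (s0, zzzzzxyyz, Z)
  read z, top Z: go to s0, push Z → (s0, zzzzxyyz, Z)
  read z, top Z: go to s0, push Z → (s0, zzzxyyz, Z)
  read z, top Z: go to s0, push Z → (s0, zzxyyz, Z)
  read z, top Z: go to s0, push Z → (s0, zxyyz, Z)
  read z, top Z: go to s0, push Z → (s0, xyyz, Z)
  read x, top Z: go to s2, push XXZ → (s2, yyz, XXZ)
  read y, top X: go to s2, push ε → (s2, yz, XZ)
  read y, top X: go to s2, push ε → (s2, z, Z)
  read z, top Z: go to s0, push ε → (s0, ε, ε)
All input consumed and the stack is empty.

Accept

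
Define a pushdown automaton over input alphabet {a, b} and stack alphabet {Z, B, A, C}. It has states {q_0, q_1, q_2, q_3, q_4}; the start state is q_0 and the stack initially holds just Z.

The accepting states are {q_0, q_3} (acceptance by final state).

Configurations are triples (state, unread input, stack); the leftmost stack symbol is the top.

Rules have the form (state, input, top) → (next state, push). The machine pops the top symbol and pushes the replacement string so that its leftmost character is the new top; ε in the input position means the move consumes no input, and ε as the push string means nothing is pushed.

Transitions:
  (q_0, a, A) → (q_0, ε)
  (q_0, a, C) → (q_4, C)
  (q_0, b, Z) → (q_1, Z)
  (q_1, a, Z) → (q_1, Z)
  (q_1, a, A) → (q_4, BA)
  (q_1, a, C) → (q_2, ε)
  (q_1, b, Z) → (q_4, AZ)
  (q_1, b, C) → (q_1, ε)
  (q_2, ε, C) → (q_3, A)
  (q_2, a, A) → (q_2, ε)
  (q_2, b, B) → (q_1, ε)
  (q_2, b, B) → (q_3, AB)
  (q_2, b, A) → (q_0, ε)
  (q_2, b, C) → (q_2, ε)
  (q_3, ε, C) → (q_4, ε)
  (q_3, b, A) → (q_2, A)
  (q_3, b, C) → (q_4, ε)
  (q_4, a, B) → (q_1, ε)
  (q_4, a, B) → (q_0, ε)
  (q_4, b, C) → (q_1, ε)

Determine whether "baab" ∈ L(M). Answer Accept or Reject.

No computation consumes all input and reaches a final state.

Reject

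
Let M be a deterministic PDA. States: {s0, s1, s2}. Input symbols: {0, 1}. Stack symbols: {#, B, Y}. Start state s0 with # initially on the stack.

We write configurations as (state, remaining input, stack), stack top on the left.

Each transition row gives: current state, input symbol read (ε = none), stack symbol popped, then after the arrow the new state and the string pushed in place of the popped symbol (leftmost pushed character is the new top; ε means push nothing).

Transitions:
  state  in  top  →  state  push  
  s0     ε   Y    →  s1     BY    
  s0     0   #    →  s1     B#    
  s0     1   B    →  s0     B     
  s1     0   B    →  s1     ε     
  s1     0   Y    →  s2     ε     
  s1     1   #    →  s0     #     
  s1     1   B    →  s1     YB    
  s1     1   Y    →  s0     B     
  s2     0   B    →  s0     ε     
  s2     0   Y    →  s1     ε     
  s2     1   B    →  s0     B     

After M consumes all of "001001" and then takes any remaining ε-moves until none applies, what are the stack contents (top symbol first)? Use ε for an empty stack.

(s0, 001001, #)
  read 0, top #: go to s1, push B# → (s1, 01001, B#)
  read 0, top B: go to s1, push ε → (s1, 1001, #)
  read 1, top #: go to s0, push # → (s0, 001, #)
  read 0, top #: go to s1, push B# → (s1, 01, B#)
  read 0, top B: go to s1, push ε → (s1, 1, #)
  read 1, top #: go to s0, push # → (s0, ε, #)
All input consumed in state s0 with stack #.

#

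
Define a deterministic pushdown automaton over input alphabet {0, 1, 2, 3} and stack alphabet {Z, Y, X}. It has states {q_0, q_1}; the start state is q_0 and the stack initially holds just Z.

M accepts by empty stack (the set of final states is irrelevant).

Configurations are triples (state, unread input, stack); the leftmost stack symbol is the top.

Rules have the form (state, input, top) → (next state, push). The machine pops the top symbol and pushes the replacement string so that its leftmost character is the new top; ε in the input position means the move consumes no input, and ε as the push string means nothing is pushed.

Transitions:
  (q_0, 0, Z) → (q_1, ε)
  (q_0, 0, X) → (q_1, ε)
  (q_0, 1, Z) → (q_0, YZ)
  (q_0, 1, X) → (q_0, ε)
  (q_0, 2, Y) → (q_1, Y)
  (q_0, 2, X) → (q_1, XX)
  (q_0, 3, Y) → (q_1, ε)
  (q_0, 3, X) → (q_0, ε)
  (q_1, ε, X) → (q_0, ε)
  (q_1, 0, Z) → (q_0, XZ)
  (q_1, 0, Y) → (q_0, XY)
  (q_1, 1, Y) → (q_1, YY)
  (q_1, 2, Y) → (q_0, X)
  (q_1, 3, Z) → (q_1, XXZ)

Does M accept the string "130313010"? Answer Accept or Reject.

Accept

(q_0, 130313010, Z)
  read 1, top Z: go to q_0, push YZ → (q_0, 30313010, YZ)
  read 3, top Y: go to q_1, push ε → (q_1, 0313010, Z)
  read 0, top Z: go to q_0, push XZ → (q_0, 313010, XZ)
  read 3, top X: go to q_0, push ε → (q_0, 13010, Z)
  read 1, top Z: go to q_0, push YZ → (q_0, 3010, YZ)
  read 3, top Y: go to q_1, push ε → (q_1, 010, Z)
  read 0, top Z: go to q_0, push XZ → (q_0, 10, XZ)
  read 1, top X: go to q_0, push ε → (q_0, 0, Z)
  read 0, top Z: go to q_1, push ε → (q_1, ε, ε)
All input consumed and the stack is empty.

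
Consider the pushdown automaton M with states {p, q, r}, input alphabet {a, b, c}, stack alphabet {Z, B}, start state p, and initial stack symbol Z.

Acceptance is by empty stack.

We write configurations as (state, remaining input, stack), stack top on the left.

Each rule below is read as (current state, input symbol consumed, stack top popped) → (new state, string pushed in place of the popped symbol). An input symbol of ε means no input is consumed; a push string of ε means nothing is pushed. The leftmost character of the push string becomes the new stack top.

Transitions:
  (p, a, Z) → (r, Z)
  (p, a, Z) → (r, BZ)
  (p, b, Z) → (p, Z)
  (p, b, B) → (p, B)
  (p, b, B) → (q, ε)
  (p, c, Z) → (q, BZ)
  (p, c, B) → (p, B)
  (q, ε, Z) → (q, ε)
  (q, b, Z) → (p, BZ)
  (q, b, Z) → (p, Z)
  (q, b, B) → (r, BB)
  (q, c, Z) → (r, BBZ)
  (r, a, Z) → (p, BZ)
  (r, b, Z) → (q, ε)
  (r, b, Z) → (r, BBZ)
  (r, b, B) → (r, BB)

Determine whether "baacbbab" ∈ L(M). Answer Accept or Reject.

One accepting computation: (p, baacbbab, Z) ⊢ (p, aacbbab, Z) ⊢ (r, acbbab, Z) ⊢ (p, cbbab, BZ) ⊢ (p, bbab, BZ) ⊢ (q, bab, Z) ⊢ (p, ab, Z) ⊢ (r, b, Z) ⊢ (q, ε, ε)
All input consumed and the stack is empty.

Accept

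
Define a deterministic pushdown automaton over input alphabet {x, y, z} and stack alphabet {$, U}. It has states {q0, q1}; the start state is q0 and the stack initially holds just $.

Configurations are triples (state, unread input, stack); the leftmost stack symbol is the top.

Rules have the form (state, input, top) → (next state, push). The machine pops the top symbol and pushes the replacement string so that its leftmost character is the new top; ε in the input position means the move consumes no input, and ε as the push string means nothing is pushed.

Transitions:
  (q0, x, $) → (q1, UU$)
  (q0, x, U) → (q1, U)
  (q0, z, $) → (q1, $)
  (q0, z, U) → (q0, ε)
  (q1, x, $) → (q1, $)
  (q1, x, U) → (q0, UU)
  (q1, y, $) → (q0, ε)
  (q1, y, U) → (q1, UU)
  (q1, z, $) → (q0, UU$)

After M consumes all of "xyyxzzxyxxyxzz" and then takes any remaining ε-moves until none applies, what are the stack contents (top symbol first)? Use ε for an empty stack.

(q0, xyyxzzxyxxyxzz, $)
  read x, top $: go to q1, push UU$ → (q1, yyxzzxyxxyxzz, UU$)
  read y, top U: go to q1, push UU → (q1, yxzzxyxxyxzz, UUU$)
  read y, top U: go to q1, push UU → (q1, xzzxyxxyxzz, UUUU$)
  read x, top U: go to q0, push UU → (q0, zzxyxxyxzz, UUUUU$)
  read z, top U: go to q0, push ε → (q0, zxyxxyxzz, UUUU$)
  read z, top U: go to q0, push ε → (q0, xyxxyxzz, UUU$)
  read x, top U: go to q1, push U → (q1, yxxyxzz, UUU$)
  read y, top U: go to q1, push UU → (q1, xxyxzz, UUUU$)
  read x, top U: go to q0, push UU → (q0, xyxzz, UUUUU$)
  read x, top U: go to q1, push U → (q1, yxzz, UUUUU$)
  read y, top U: go to q1, push UU → (q1, xzz, UUUUUU$)
  read x, top U: go to q0, push UU → (q0, zz, UUUUUUU$)
  read z, top U: go to q0, push ε → (q0, z, UUUUUU$)
  read z, top U: go to q0, push ε → (q0, ε, UUUUU$)
All input consumed in state q0 with stack UUUUU$.

UUUUU$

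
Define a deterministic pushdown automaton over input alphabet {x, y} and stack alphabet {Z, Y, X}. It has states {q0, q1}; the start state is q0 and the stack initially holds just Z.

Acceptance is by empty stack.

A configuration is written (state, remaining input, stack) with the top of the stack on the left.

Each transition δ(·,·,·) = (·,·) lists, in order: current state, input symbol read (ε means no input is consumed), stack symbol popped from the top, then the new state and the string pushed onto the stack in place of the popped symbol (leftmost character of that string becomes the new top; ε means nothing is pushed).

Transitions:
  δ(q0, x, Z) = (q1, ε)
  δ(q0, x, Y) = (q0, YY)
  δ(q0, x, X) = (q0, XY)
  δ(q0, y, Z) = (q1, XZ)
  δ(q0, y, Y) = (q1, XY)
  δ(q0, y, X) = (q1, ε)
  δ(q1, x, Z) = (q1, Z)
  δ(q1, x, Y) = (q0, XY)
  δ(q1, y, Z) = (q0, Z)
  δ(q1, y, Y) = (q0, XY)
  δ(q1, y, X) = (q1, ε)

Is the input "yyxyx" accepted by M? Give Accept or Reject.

(q0, yyxyx, Z)
  read y, top Z: go to q1, push XZ → (q1, yxyx, XZ)
  read y, top X: go to q1, push ε → (q1, xyx, Z)
  read x, top Z: go to q1, push Z → (q1, yx, Z)
  read y, top Z: go to q0, push Z → (q0, x, Z)
  read x, top Z: go to q1, push ε → (q1, ε, ε)
All input consumed and the stack is empty.

Accept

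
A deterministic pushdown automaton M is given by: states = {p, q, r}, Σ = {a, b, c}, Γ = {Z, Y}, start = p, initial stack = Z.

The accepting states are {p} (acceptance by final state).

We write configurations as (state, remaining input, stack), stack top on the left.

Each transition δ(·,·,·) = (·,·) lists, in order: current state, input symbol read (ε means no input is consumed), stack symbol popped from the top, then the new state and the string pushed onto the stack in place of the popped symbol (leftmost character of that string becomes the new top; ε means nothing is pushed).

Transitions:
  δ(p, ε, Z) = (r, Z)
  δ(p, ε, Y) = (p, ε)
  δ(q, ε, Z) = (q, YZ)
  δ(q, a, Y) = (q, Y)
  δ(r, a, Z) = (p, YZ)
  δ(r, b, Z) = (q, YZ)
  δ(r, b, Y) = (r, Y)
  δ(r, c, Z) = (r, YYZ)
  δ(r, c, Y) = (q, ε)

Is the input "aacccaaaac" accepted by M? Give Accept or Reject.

Reject

(p, aacccaaaac, Z)
  ε-move, top Z: go to r, push Z → (r, aacccaaaac, Z)
  read a, top Z: go to p, push YZ → (p, acccaaaac, YZ)
  ε-move, top Y: go to p, push ε → (p, acccaaaac, Z)
  ε-move, top Z: go to r, push Z → (r, acccaaaac, Z)
  read a, top Z: go to p, push YZ → (p, cccaaaac, YZ)
  ε-move, top Y: go to p, push ε → (p, cccaaaac, Z)
  ε-move, top Z: go to r, push Z → (r, cccaaaac, Z)
  read c, top Z: go to r, push YYZ → (r, ccaaaac, YYZ)
  read c, top Y: go to q, push ε → (q, caaaac, YZ)
No transition applies at (q, caaaac, YZ); input not fully consumed.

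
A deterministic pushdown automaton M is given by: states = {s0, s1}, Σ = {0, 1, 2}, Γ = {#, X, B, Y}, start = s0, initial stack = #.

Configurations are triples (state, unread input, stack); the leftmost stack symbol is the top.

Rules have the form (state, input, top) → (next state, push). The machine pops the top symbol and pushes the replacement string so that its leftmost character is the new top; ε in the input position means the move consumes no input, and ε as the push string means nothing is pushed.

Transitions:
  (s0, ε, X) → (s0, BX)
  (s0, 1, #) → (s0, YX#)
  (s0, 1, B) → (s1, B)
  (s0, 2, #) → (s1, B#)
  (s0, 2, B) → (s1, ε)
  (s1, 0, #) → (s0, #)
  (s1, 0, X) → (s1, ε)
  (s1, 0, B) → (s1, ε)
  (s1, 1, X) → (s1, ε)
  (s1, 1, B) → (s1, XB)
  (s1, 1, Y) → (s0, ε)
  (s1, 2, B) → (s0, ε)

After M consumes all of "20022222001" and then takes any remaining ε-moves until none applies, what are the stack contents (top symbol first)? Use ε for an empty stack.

(s0, 20022222001, #)
  read 2, top #: go to s1, push B# → (s1, 0022222001, B#)
  read 0, top B: go to s1, push ε → (s1, 022222001, #)
  read 0, top #: go to s0, push # → (s0, 22222001, #)
  read 2, top #: go to s1, push B# → (s1, 2222001, B#)
  read 2, top B: go to s0, push ε → (s0, 222001, #)
  read 2, top #: go to s1, push B# → (s1, 22001, B#)
  read 2, top B: go to s0, push ε → (s0, 2001, #)
  read 2, top #: go to s1, push B# → (s1, 001, B#)
  read 0, top B: go to s1, push ε → (s1, 01, #)
  read 0, top #: go to s0, push # → (s0, 1, #)
  read 1, top #: go to s0, push YX# → (s0, ε, YX#)
All input consumed in state s0 with stack YX#.

YX#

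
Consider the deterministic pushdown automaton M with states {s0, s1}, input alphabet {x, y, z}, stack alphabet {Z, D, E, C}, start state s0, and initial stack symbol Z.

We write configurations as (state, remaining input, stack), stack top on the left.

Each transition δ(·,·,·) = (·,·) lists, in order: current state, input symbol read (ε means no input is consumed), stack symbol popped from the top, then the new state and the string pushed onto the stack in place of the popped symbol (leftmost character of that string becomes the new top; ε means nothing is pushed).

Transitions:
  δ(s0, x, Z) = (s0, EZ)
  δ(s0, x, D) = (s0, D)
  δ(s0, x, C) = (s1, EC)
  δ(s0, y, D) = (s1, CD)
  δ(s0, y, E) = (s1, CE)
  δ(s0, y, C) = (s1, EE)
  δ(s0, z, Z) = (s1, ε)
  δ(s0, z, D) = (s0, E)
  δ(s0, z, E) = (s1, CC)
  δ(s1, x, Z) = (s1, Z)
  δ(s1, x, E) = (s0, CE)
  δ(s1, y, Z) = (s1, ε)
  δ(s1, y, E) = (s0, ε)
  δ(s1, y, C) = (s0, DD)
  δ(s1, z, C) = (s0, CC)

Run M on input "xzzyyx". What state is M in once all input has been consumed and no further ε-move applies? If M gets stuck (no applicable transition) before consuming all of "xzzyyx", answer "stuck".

(s0, xzzyyx, Z)
  read x, top Z: go to s0, push EZ → (s0, zzyyx, EZ)
  read z, top E: go to s1, push CC → (s1, zyyx, CCZ)
  read z, top C: go to s0, push CC → (s0, yyx, CCCZ)
  read y, top C: go to s1, push EE → (s1, yx, EECCZ)
  read y, top E: go to s0, push ε → (s0, x, ECCZ)
No transition for (s0, x, top E); M blocks with input x remaining.

stuck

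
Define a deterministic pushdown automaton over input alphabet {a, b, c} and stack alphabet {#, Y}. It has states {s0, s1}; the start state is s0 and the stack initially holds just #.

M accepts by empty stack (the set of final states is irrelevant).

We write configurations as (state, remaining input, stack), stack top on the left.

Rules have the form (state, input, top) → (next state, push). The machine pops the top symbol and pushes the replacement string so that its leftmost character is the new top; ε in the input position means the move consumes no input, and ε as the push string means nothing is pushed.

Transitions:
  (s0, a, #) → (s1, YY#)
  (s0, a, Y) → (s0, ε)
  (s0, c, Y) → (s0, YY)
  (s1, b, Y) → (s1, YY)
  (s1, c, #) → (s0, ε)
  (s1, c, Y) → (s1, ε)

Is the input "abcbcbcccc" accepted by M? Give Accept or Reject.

(s0, abcbcbcccc, #)
  read a, top #: go to s1, push YY# → (s1, bcbcbcccc, YY#)
  read b, top Y: go to s1, push YY → (s1, cbcbcccc, YYY#)
  read c, top Y: go to s1, push ε → (s1, bcbcccc, YY#)
  read b, top Y: go to s1, push YY → (s1, cbcccc, YYY#)
  read c, top Y: go to s1, push ε → (s1, bcccc, YY#)
  read b, top Y: go to s1, push YY → (s1, cccc, YYY#)
  read c, top Y: go to s1, push ε → (s1, ccc, YY#)
  read c, top Y: go to s1, push ε → (s1, cc, Y#)
  read c, top Y: go to s1, push ε → (s1, c, #)
  read c, top #: go to s0, push ε → (s0, ε, ε)
All input consumed and the stack is empty.

Accept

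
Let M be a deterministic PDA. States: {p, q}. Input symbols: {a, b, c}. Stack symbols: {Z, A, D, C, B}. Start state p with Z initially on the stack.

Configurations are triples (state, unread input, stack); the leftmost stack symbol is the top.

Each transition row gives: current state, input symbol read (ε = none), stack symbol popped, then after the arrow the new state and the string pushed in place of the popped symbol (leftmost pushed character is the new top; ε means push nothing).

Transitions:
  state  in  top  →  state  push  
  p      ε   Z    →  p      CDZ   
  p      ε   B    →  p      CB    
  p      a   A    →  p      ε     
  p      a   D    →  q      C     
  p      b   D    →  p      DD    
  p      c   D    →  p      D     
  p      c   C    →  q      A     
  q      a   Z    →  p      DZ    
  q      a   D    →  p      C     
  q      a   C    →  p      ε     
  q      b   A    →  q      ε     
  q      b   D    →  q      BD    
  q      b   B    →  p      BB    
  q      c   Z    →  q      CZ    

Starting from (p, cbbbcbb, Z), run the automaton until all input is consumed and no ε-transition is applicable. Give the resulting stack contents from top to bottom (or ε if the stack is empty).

CBBBDZ

(p, cbbbcbb, Z)
  ε-move, top Z: go to p, push CDZ → (p, cbbbcbb, CDZ)
  read c, top C: go to q, push A → (q, bbbcbb, ADZ)
  read b, top A: go to q, push ε → (q, bbcbb, DZ)
  read b, top D: go to q, push BD → (q, bcbb, BDZ)
  read b, top B: go to p, push BB → (p, cbb, BBDZ)
  ε-move, top B: go to p, push CB → (p, cbb, CBBDZ)
  read c, top C: go to q, push A → (q, bb, ABBDZ)
  read b, top A: go to q, push ε → (q, b, BBDZ)
  read b, top B: go to p, push BB → (p, ε, BBBDZ)
  ε-move, top B: go to p, push CB → (p, ε, CBBBDZ)
All input consumed in state p with stack CBBBDZ.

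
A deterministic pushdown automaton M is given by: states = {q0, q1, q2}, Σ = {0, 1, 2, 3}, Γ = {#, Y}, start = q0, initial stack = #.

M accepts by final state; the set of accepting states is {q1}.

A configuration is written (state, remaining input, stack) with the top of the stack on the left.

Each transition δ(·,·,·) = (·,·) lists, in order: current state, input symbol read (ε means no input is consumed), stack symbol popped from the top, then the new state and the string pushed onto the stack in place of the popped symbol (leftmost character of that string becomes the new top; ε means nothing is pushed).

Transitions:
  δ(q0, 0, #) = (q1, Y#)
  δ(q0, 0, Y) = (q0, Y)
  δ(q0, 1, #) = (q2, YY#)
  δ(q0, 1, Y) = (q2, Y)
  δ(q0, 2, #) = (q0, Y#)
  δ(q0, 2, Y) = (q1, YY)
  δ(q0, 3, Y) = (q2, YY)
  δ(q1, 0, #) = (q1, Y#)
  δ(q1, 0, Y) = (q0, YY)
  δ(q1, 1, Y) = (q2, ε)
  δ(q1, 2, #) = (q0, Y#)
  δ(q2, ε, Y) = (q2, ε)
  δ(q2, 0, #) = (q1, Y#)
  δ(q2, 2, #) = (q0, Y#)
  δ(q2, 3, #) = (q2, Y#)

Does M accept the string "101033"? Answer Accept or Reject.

Reject

(q0, 101033, #)
  read 1, top #: go to q2, push YY# → (q2, 01033, YY#)
  ε-move, top Y: go to q2, push ε → (q2, 01033, Y#)
  ε-move, top Y: go to q2, push ε → (q2, 01033, #)
  read 0, top #: go to q1, push Y# → (q1, 1033, Y#)
  read 1, top Y: go to q2, push ε → (q2, 033, #)
  read 0, top #: go to q1, push Y# → (q1, 33, Y#)
No transition applies at (q1, 33, Y#); input not fully consumed.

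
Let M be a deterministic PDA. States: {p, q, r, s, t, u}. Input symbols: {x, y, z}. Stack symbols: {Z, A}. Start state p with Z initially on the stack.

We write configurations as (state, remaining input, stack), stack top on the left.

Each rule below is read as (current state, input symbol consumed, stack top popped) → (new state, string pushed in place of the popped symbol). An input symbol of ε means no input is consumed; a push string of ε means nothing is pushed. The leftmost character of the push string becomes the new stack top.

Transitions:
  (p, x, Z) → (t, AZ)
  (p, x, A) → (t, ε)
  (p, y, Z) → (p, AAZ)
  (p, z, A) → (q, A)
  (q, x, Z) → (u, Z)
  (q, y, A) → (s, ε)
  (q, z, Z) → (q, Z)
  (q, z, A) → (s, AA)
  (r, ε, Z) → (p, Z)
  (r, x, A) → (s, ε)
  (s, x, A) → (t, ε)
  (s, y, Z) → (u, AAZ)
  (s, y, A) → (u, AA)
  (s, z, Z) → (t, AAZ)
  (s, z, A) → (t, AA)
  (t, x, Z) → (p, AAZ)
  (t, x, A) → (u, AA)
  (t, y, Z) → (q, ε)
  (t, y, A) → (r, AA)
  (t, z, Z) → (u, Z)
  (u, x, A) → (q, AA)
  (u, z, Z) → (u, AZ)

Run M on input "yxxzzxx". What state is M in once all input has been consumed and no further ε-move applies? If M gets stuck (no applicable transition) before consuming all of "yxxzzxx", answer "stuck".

(p, yxxzzxx, Z)
  read y, top Z: go to p, push AAZ → (p, xxzzxx, AAZ)
  read x, top A: go to t, push ε → (t, xzzxx, AZ)
  read x, top A: go to u, push AA → (u, zzxx, AAZ)
No transition for (u, z, top A); M blocks with input zzxx remaining.

stuck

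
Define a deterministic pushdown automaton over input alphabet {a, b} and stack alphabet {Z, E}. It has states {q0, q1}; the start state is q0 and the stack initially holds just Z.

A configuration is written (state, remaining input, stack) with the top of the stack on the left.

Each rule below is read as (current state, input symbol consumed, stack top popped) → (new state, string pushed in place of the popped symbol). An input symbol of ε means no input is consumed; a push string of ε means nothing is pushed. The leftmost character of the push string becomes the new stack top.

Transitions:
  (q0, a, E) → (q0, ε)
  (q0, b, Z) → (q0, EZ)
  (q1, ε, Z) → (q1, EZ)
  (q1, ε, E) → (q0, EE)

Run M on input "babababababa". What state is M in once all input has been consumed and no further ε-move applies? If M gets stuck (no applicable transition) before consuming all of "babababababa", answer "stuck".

q0

(q0, babababababa, Z)
  read b, top Z: go to q0, push EZ → (q0, abababababa, EZ)
  read a, top E: go to q0, push ε → (q0, bababababa, Z)
  read b, top Z: go to q0, push EZ → (q0, ababababa, EZ)
  read a, top E: go to q0, push ε → (q0, babababa, Z)
  read b, top Z: go to q0, push EZ → (q0, abababa, EZ)
  read a, top E: go to q0, push ε → (q0, bababa, Z)
  read b, top Z: go to q0, push EZ → (q0, ababa, EZ)
  read a, top E: go to q0, push ε → (q0, baba, Z)
  read b, top Z: go to q0, push EZ → (q0, aba, EZ)
  read a, top E: go to q0, push ε → (q0, ba, Z)
  read b, top Z: go to q0, push EZ → (q0, a, EZ)
  read a, top E: go to q0, push ε → (q0, ε, Z)
All input consumed; M is in state q0.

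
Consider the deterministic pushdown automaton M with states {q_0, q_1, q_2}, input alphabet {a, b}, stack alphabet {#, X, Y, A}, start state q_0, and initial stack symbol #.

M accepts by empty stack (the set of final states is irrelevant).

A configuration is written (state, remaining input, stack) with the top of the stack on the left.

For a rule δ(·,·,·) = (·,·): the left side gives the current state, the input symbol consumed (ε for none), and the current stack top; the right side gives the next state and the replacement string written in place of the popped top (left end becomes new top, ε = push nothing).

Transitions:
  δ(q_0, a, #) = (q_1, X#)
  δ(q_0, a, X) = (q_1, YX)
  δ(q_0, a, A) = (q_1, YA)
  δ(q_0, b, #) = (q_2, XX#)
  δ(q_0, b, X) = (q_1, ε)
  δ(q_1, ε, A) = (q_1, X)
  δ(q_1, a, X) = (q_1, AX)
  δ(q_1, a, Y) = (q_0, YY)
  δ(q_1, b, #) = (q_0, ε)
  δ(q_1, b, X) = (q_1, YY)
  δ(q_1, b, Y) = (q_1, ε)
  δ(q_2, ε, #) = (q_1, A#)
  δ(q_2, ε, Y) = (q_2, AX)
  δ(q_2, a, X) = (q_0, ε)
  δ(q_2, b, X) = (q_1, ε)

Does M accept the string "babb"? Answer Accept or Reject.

Accept

(q_0, babb, #) ⊢ (q_2, abb, XX#) ⊢ (q_0, bb, X#) ⊢ (q_1, b, #) ⊢ (q_0, ε, ε)
All input consumed and the stack is empty.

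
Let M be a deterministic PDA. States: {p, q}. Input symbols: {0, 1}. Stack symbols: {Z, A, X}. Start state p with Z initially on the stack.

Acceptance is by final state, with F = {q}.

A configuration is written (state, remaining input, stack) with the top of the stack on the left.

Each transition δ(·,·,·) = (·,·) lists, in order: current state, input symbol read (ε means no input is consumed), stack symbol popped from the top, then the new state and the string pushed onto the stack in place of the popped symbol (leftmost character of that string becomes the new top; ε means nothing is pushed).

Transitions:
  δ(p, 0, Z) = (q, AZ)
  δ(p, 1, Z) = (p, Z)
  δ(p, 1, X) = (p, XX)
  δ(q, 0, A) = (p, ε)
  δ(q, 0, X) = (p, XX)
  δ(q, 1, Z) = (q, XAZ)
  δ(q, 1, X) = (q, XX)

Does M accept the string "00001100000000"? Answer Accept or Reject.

Reject

(p, 00001100000000, Z)
  read 0, top Z: go to q, push AZ → (q, 0001100000000, AZ)
  read 0, top A: go to p, push ε → (p, 001100000000, Z)
  read 0, top Z: go to q, push AZ → (q, 01100000000, AZ)
  read 0, top A: go to p, push ε → (p, 1100000000, Z)
  read 1, top Z: go to p, push Z → (p, 100000000, Z)
  read 1, top Z: go to p, push Z → (p, 00000000, Z)
  read 0, top Z: go to q, push AZ → (q, 0000000, AZ)
  read 0, top A: go to p, push ε → (p, 000000, Z)
  read 0, top Z: go to q, push AZ → (q, 00000, AZ)
  read 0, top A: go to p, push ε → (p, 0000, Z)
  read 0, top Z: go to q, push AZ → (q, 000, AZ)
  read 0, top A: go to p, push ε → (p, 00, Z)
  read 0, top Z: go to q, push AZ → (q, 0, AZ)
  read 0, top A: go to p, push ε → (p, ε, Z)
All input consumed; state p ∉ F and no further ε-move applies.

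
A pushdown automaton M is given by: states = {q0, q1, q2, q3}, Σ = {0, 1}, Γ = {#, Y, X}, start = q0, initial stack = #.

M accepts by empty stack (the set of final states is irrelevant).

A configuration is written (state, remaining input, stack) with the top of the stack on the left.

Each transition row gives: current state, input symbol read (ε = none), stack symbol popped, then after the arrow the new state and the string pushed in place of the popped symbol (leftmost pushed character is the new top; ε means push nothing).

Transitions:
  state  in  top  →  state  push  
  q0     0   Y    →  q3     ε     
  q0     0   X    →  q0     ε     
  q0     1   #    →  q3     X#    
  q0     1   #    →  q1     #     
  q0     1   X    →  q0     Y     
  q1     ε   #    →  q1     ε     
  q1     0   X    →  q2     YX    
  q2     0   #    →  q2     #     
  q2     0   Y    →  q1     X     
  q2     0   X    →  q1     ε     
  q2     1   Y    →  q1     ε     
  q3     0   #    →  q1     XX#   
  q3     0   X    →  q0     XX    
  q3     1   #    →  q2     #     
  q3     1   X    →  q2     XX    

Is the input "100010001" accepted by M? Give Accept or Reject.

One accepting computation: (q0, 100010001, #) ⊢ (q3, 00010001, X#) ⊢ (q0, 0010001, XX#) ⊢ (q0, 010001, X#) ⊢ (q0, 10001, #) ⊢ (q3, 0001, X#) ⊢ (q0, 001, XX#) ⊢ (q0, 01, X#) ⊢ (q0, 1, #) ⊢ (q1, ε, #) ⊢ (q1, ε, ε)
All input consumed and the stack is empty.

Accept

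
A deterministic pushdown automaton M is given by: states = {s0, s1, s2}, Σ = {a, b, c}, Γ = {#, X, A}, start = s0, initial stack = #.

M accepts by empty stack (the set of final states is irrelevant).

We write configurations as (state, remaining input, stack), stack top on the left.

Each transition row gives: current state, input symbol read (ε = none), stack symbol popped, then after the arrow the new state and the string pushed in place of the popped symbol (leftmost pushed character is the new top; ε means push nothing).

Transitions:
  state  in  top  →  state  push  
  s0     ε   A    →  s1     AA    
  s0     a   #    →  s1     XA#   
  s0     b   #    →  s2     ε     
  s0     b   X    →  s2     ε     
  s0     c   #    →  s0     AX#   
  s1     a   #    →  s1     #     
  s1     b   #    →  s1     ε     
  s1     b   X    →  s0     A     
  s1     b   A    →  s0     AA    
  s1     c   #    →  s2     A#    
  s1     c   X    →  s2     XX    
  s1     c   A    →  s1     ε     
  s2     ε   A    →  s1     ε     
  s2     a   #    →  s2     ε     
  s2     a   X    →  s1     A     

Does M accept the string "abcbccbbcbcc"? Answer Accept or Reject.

(s0, abcbccbbcbcc, #)
  read a, top #: go to s1, push XA# → (s1, bcbccbbcbcc, XA#)
  read b, top X: go to s0, push A → (s0, cbccbbcbcc, AA#)
  ε-move, top A: go to s1, push AA → (s1, cbccbbcbcc, AAA#)
  read c, top A: go to s1, push ε → (s1, bccbbcbcc, AA#)
  read b, top A: go to s0, push AA → (s0, ccbbcbcc, AAA#)
  ε-move, top A: go to s1, push AA → (s1, ccbbcbcc, AAAA#)
  read c, top A: go to s1, push ε → (s1, cbbcbcc, AAA#)
  read c, top A: go to s1, push ε → (s1, bbcbcc, AA#)
  read b, top A: go to s0, push AA → (s0, bcbcc, AAA#)
  ε-move, top A: go to s1, push AA → (s1, bcbcc, AAAA#)
  read b, top A: go to s0, push AA → (s0, cbcc, AAAAA#)
  ε-move, top A: go to s1, push AA → (s1, cbcc, AAAAAA#)
  read c, top A: go to s1, push ε → (s1, bcc, AAAAA#)
  read b, top A: go to s0, push AA → (s0, cc, AAAAAA#)
  ε-move, top A: go to s1, push AA → (s1, cc, AAAAAAA#)
  read c, top A: go to s1, push ε → (s1, c, AAAAAA#)
  read c, top A: go to s1, push ε → (s1, ε, AAAAA#)
All input consumed; stack is AAAAA#, not empty, and no further ε-move applies.

Reject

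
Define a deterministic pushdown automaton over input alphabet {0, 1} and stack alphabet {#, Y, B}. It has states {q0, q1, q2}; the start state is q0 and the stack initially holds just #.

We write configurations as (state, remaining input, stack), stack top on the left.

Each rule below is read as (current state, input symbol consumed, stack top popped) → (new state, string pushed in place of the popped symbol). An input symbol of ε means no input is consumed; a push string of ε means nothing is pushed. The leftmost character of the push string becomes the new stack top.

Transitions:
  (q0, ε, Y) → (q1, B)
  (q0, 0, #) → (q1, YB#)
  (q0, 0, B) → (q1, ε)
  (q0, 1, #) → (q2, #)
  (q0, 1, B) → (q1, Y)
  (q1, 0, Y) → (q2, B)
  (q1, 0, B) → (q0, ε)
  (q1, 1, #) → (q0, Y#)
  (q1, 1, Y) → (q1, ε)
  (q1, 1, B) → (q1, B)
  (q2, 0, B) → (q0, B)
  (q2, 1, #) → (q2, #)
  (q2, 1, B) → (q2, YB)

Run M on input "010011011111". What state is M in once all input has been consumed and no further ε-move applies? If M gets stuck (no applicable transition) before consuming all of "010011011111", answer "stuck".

(q0, 010011011111, #)
  read 0, top #: go to q1, push YB# → (q1, 10011011111, YB#)
  read 1, top Y: go to q1, push ε → (q1, 0011011111, B#)
  read 0, top B: go to q0, push ε → (q0, 011011111, #)
  read 0, top #: go to q1, push YB# → (q1, 11011111, YB#)
  read 1, top Y: go to q1, push ε → (q1, 1011111, B#)
  read 1, top B: go to q1, push B → (q1, 011111, B#)
  read 0, top B: go to q0, push ε → (q0, 11111, #)
  read 1, top #: go to q2, push # → (q2, 1111, #)
  read 1, top #: go to q2, push # → (q2, 111, #)
  read 1, top #: go to q2, push # → (q2, 11, #)
  read 1, top #: go to q2, push # → (q2, 1, #)
  read 1, top #: go to q2, push # → (q2, ε, #)
All input consumed; M is in state q2.

q2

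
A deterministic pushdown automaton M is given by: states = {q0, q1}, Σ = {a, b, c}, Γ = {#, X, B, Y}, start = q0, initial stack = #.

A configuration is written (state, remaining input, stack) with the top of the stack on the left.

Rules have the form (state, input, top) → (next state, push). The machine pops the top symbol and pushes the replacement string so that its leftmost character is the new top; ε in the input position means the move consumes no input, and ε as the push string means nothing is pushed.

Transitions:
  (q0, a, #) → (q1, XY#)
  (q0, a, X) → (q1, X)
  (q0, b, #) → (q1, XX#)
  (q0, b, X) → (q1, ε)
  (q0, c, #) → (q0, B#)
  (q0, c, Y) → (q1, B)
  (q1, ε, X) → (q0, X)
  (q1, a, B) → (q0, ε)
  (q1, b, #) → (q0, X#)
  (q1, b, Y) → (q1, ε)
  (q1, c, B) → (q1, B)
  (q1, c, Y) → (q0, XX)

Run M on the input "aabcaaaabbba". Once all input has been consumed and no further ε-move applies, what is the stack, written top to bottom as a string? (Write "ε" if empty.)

(q0, aabcaaaabbba, #)
  read a, top #: go to q1, push XY# → (q1, abcaaaabbba, XY#)
  ε-move, top X: go to q0, push X → (q0, abcaaaabbba, XY#)
  read a, top X: go to q1, push X → (q1, bcaaaabbba, XY#)
  ε-move, top X: go to q0, push X → (q0, bcaaaabbba, XY#)
  read b, top X: go to q1, push ε → (q1, caaaabbba, Y#)
  read c, top Y: go to q0, push XX → (q0, aaaabbba, XX#)
  read a, top X: go to q1, push X → (q1, aaabbba, XX#)
  ε-move, top X: go to q0, push X → (q0, aaabbba, XX#)
  read a, top X: go to q1, push X → (q1, aabbba, XX#)
  ε-move, top X: go to q0, push X → (q0, aabbba, XX#)
  read a, top X: go to q1, push X → (q1, abbba, XX#)
  ε-move, top X: go to q0, push X → (q0, abbba, XX#)
  read a, top X: go to q1, push X → (q1, bbba, XX#)
  ε-move, top X: go to q0, push X → (q0, bbba, XX#)
  read b, top X: go to q1, push ε → (q1, bba, X#)
  ε-move, top X: go to q0, push X → (q0, bba, X#)
  read b, top X: go to q1, push ε → (q1, ba, #)
  read b, top #: go to q0, push X# → (q0, a, X#)
  read a, top X: go to q1, push X → (q1, ε, X#)
  ε-move, top X: go to q0, push X → (q0, ε, X#)
All input consumed in state q0 with stack X#.

X#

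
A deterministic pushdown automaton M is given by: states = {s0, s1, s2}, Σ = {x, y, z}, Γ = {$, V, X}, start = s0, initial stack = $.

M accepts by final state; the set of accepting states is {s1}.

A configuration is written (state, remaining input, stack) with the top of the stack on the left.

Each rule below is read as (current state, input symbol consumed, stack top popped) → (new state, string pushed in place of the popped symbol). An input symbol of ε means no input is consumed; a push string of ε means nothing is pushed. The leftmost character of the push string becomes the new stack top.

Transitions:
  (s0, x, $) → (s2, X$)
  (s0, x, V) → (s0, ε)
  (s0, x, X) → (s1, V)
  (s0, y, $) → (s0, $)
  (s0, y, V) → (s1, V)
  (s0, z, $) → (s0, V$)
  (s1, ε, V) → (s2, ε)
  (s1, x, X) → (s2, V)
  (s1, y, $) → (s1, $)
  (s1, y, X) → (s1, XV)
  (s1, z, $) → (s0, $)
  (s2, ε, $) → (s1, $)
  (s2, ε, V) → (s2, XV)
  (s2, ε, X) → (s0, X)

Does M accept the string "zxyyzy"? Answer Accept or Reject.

Accept

(s0, zxyyzy, $)
  read z, top $: go to s0, push V$ → (s0, xyyzy, V$)
  read x, top V: go to s0, push ε → (s0, yyzy, $)
  read y, top $: go to s0, push $ → (s0, yzy, $)
  read y, top $: go to s0, push $ → (s0, zy, $)
  read z, top $: go to s0, push V$ → (s0, y, V$)
  read y, top V: go to s1, push V → (s1, ε, V$)
All input consumed; state s1 ∈ F.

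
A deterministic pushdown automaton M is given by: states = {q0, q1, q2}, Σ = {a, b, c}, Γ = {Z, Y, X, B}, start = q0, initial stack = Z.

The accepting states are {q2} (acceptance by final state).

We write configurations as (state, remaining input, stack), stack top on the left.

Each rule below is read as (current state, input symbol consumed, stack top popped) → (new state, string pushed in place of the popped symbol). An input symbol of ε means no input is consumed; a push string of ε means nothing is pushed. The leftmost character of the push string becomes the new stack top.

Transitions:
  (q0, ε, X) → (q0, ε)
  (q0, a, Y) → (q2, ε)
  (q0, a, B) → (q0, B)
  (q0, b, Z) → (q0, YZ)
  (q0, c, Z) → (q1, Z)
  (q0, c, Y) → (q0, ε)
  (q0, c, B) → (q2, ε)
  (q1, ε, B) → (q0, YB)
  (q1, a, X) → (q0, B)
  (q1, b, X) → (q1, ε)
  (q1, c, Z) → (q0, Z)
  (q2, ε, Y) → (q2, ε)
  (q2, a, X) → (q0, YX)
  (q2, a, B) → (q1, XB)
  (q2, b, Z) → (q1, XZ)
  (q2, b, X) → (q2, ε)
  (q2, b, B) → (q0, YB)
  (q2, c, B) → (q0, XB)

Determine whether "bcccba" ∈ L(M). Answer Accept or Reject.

(q0, bcccba, Z)
  read b, top Z: go to q0, push YZ → (q0, cccba, YZ)
  read c, top Y: go to q0, push ε → (q0, ccba, Z)
  read c, top Z: go to q1, push Z → (q1, cba, Z)
  read c, top Z: go to q0, push Z → (q0, ba, Z)
  read b, top Z: go to q0, push YZ → (q0, a, YZ)
  read a, top Y: go to q2, push ε → (q2, ε, Z)
All input consumed; state q2 ∈ F.

Accept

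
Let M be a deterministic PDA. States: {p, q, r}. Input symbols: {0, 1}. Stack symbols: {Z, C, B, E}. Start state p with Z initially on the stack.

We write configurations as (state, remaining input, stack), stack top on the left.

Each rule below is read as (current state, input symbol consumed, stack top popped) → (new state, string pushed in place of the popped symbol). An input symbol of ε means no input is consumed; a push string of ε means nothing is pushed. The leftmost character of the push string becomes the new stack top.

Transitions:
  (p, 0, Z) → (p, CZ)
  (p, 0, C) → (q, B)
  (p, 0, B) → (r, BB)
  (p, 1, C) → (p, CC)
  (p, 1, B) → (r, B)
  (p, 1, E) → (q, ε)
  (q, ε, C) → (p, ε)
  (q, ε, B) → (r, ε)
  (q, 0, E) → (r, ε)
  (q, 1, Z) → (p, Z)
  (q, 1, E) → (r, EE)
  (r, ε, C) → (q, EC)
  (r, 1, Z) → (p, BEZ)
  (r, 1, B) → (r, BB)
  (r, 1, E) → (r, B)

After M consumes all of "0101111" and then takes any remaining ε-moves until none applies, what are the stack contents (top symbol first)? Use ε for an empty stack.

(p, 0101111, Z)
  read 0, top Z: go to p, push CZ → (p, 101111, CZ)
  read 1, top C: go to p, push CC → (p, 01111, CCZ)
  read 0, top C: go to q, push B → (q, 1111, BCZ)
  ε-move, top B: go to r, push ε → (r, 1111, CZ)
  ε-move, top C: go to q, push EC → (q, 1111, ECZ)
  read 1, top E: go to r, push EE → (r, 111, EECZ)
  read 1, top E: go to r, push B → (r, 11, BECZ)
  read 1, top B: go to r, push BB → (r, 1, BBECZ)
  read 1, top B: go to r, push BB → (r, ε, BBBECZ)
All input consumed in state r with stack BBBECZ.

BBBECZ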